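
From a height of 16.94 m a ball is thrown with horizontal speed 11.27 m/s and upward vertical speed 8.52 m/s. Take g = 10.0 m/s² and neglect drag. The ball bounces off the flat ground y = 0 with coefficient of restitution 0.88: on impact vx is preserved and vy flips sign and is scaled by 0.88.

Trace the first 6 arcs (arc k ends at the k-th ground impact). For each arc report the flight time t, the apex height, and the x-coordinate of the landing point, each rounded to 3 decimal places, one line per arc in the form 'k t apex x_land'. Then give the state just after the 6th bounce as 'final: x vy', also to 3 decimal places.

Arc 1: start y=16.940, vy=8.520 → t=2.880, apex=20.570, x_land=32.461, impact vy=-20.283
  bounce: vy ← 0.88·20.283 = 17.849
Arc 2: start y=0.000, vy=17.849 → t=3.570, apex=15.929, x_land=72.692, impact vy=-17.849
  bounce: vy ← 0.88·17.849 = 15.707
Arc 3: start y=0.000, vy=15.707 → t=3.141, apex=12.335, x_land=108.095, impact vy=-15.707
  bounce: vy ← 0.88·15.707 = 13.822
Arc 4: start y=0.000, vy=13.822 → t=2.764, apex=9.553, x_land=139.251, impact vy=-13.822
  bounce: vy ← 0.88·13.822 = 12.163
Arc 5: start y=0.000, vy=12.163 → t=2.433, apex=7.398, x_land=166.667, impact vy=-12.163
  bounce: vy ← 0.88·12.163 = 10.704
Arc 6: start y=0.000, vy=10.704 → t=2.141, apex=5.729, x_land=190.794, impact vy=-10.704
  bounce: vy ← 0.88·10.704 = 9.419

1 2.880 20.570 32.461
2 3.570 15.929 72.692
3 3.141 12.335 108.095
4 2.764 9.553 139.251
5 2.433 7.398 166.667
6 2.141 5.729 190.794
final: 190.794 9.419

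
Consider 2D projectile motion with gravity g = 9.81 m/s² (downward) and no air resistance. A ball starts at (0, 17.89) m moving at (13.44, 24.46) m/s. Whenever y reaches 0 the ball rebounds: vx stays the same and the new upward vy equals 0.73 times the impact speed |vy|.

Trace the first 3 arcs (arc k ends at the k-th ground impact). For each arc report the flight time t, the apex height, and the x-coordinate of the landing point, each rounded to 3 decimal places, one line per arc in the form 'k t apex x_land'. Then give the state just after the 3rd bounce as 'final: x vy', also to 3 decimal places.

Arc 1: start y=17.890, vy=24.460 → t=5.634, apex=48.384, x_land=75.722, impact vy=-30.811
  bounce: vy ← 0.73·30.811 = 22.492
Arc 2: start y=0.000, vy=22.492 → t=4.585, apex=25.784, x_land=137.351, impact vy=-22.492
  bounce: vy ← 0.73·22.492 = 16.419
Arc 3: start y=0.000, vy=16.419 → t=3.347, apex=13.740, x_land=182.340, impact vy=-16.419
  bounce: vy ← 0.73·16.419 = 11.986

1 5.634 48.384 75.722
2 4.585 25.784 137.351
3 3.347 13.740 182.340
final: 182.340 11.986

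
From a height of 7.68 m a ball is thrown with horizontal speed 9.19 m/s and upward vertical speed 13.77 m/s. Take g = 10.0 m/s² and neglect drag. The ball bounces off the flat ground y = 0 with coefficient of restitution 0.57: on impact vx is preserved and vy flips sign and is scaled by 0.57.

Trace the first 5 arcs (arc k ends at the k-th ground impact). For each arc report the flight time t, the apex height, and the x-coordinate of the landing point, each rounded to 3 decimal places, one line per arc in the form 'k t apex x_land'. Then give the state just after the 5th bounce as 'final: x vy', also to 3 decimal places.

1 3.230 17.161 29.680
2 2.112 5.575 49.089
3 1.204 1.811 60.152
4 0.686 0.589 66.458
5 0.391 0.191 70.052
final: 70.052 1.115

Arc 1: start y=7.680, vy=13.770 → t=3.230, apex=17.161, x_land=29.680, impact vy=-18.526
  bounce: vy ← 0.57·18.526 = 10.560
Arc 2: start y=0.000, vy=10.560 → t=2.112, apex=5.575, x_land=49.089, impact vy=-10.560
  bounce: vy ← 0.57·10.560 = 6.019
Arc 3: start y=0.000, vy=6.019 → t=1.204, apex=1.811, x_land=60.152, impact vy=-6.019
  bounce: vy ← 0.57·6.019 = 3.431
Arc 4: start y=0.000, vy=3.431 → t=0.686, apex=0.589, x_land=66.458, impact vy=-3.431
  bounce: vy ← 0.57·3.431 = 1.956
Arc 5: start y=0.000, vy=1.956 → t=0.391, apex=0.191, x_land=70.052, impact vy=-1.956
  bounce: vy ← 0.57·1.956 = 1.115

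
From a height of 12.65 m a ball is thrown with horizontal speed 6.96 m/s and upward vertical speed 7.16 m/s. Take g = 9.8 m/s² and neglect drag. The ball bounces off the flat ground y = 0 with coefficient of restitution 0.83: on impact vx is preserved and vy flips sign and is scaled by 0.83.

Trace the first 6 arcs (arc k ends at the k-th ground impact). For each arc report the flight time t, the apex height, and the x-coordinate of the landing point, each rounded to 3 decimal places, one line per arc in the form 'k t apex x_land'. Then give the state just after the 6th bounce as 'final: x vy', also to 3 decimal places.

1 2.496 15.266 17.370
2 2.930 10.516 37.763
3 2.432 7.245 54.689
4 2.018 4.991 68.737
5 1.675 3.438 80.398
6 1.391 2.369 90.076
final: 90.076 5.655

Arc 1: start y=12.650, vy=7.160 → t=2.496, apex=15.266, x_land=17.370, impact vy=-17.298
  bounce: vy ← 0.83·17.298 = 14.357
Arc 2: start y=0.000, vy=14.357 → t=2.930, apex=10.516, x_land=37.763, impact vy=-14.357
  bounce: vy ← 0.83·14.357 = 11.916
Arc 3: start y=0.000, vy=11.916 → t=2.432, apex=7.245, x_land=54.689, impact vy=-11.916
  bounce: vy ← 0.83·11.916 = 9.891
Arc 4: start y=0.000, vy=9.891 → t=2.018, apex=4.991, x_land=68.737, impact vy=-9.891
  bounce: vy ← 0.83·9.891 = 8.209
Arc 5: start y=0.000, vy=8.209 → t=1.675, apex=3.438, x_land=80.398, impact vy=-8.209
  bounce: vy ← 0.83·8.209 = 6.814
Arc 6: start y=0.000, vy=6.814 → t=1.391, apex=2.369, x_land=90.076, impact vy=-6.814
  bounce: vy ← 0.83·6.814 = 5.655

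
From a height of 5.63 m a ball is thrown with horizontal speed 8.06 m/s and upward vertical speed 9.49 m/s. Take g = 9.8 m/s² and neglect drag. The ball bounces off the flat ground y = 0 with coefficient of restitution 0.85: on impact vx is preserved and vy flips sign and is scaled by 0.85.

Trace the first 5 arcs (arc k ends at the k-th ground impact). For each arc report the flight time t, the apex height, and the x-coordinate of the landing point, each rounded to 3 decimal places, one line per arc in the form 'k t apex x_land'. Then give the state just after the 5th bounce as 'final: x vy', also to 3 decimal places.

1 2.413 10.225 19.448
2 2.456 7.387 39.241
3 2.087 5.337 56.065
4 1.774 3.856 70.366
5 1.508 2.786 82.522
final: 82.522 6.281

Arc 1: start y=5.630, vy=9.490 → t=2.413, apex=10.225, x_land=19.448, impact vy=-14.157
  bounce: vy ← 0.85·14.157 = 12.033
Arc 2: start y=0.000, vy=12.033 → t=2.456, apex=7.387, x_land=39.241, impact vy=-12.033
  bounce: vy ← 0.85·12.033 = 10.228
Arc 3: start y=0.000, vy=10.228 → t=2.087, apex=5.337, x_land=56.065, impact vy=-10.228
  bounce: vy ← 0.85·10.228 = 8.694
Arc 4: start y=0.000, vy=8.694 → t=1.774, apex=3.856, x_land=70.366, impact vy=-8.694
  bounce: vy ← 0.85·8.694 = 7.390
Arc 5: start y=0.000, vy=7.390 → t=1.508, apex=2.786, x_land=82.522, impact vy=-7.390
  bounce: vy ← 0.85·7.390 = 6.281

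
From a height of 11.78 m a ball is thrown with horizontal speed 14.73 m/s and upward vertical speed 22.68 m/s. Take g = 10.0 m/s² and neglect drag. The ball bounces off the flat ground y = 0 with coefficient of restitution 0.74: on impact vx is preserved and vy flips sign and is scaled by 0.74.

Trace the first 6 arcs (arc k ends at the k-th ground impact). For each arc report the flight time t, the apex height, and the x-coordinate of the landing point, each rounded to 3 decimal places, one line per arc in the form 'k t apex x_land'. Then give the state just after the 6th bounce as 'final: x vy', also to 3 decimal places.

1 5.007 37.499 73.747
2 4.053 20.535 133.449
3 2.999 11.245 177.629
4 2.219 6.158 210.322
5 1.642 3.372 234.514
6 1.215 1.846 252.417
final: 252.417 4.497

Arc 1: start y=11.780, vy=22.680 → t=5.007, apex=37.499, x_land=73.747, impact vy=-27.386
  bounce: vy ← 0.74·27.386 = 20.265
Arc 2: start y=0.000, vy=20.265 → t=4.053, apex=20.535, x_land=133.449, impact vy=-20.265
  bounce: vy ← 0.74·20.265 = 14.996
Arc 3: start y=0.000, vy=14.996 → t=2.999, apex=11.245, x_land=177.629, impact vy=-14.996
  bounce: vy ← 0.74·14.996 = 11.097
Arc 4: start y=0.000, vy=11.097 → t=2.219, apex=6.158, x_land=210.322, impact vy=-11.097
  bounce: vy ← 0.74·11.097 = 8.212
Arc 5: start y=0.000, vy=8.212 → t=1.642, apex=3.372, x_land=234.514, impact vy=-8.212
  bounce: vy ← 0.74·8.212 = 6.077
Arc 6: start y=0.000, vy=6.077 → t=1.215, apex=1.846, x_land=252.417, impact vy=-6.077
  bounce: vy ← 0.74·6.077 = 4.497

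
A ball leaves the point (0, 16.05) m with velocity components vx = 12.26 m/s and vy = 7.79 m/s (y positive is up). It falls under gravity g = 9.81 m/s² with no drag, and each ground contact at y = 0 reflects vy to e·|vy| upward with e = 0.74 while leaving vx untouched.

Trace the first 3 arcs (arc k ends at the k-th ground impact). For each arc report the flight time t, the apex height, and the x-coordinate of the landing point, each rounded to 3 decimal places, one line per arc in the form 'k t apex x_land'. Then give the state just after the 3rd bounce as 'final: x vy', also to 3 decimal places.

Arc 1: start y=16.050, vy=7.790 → t=2.770, apex=19.143, x_land=33.956, impact vy=-19.380
  bounce: vy ← 0.74·19.380 = 14.341
Arc 2: start y=0.000, vy=14.341 → t=2.924, apex=10.483, x_land=69.801, impact vy=-14.341
  bounce: vy ← 0.74·14.341 = 10.612
Arc 3: start y=0.000, vy=10.612 → t=2.164, apex=5.740, x_land=96.327, impact vy=-10.612
  bounce: vy ← 0.74·10.612 = 7.853

1 2.770 19.143 33.956
2 2.924 10.483 69.801
3 2.164 5.740 96.327
final: 96.327 7.853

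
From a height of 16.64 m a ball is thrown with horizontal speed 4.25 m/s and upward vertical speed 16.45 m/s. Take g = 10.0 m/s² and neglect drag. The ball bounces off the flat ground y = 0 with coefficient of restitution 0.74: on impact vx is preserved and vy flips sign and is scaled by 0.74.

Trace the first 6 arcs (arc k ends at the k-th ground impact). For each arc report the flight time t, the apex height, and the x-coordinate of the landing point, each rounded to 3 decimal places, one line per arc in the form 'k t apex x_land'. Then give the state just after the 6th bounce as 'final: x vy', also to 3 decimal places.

1 4.101 30.170 17.431
2 3.636 16.521 32.882
3 2.690 9.047 44.316
4 1.991 4.954 52.777
5 1.473 2.713 59.038
6 1.090 1.486 63.671
final: 63.671 4.034

Arc 1: start y=16.640, vy=16.450 → t=4.101, apex=30.170, x_land=17.431, impact vy=-24.564
  bounce: vy ← 0.74·24.564 = 18.178
Arc 2: start y=0.000, vy=18.178 → t=3.636, apex=16.521, x_land=32.882, impact vy=-18.178
  bounce: vy ← 0.74·18.178 = 13.451
Arc 3: start y=0.000, vy=13.451 → t=2.690, apex=9.047, x_land=44.316, impact vy=-13.451
  bounce: vy ← 0.74·13.451 = 9.954
Arc 4: start y=0.000, vy=9.954 → t=1.991, apex=4.954, x_land=52.777, impact vy=-9.954
  bounce: vy ← 0.74·9.954 = 7.366
Arc 5: start y=0.000, vy=7.366 → t=1.473, apex=2.713, x_land=59.038, impact vy=-7.366
  bounce: vy ← 0.74·7.366 = 5.451
Arc 6: start y=0.000, vy=5.451 → t=1.090, apex=1.486, x_land=63.671, impact vy=-5.451
  bounce: vy ← 0.74·5.451 = 4.034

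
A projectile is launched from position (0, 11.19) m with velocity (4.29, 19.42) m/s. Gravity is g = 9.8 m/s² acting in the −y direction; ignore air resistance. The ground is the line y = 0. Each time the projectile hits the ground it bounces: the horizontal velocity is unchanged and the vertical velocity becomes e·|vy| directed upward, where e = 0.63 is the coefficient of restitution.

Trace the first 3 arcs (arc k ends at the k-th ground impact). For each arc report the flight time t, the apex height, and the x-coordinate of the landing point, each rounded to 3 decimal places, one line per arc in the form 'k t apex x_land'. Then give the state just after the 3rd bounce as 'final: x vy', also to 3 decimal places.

1 4.474 30.432 19.192
2 3.140 12.078 32.663
3 1.978 4.794 41.150
final: 41.150 6.107

Arc 1: start y=11.190, vy=19.420 → t=4.474, apex=30.432, x_land=19.192, impact vy=-24.423
  bounce: vy ← 0.63·24.423 = 15.386
Arc 2: start y=0.000, vy=15.386 → t=3.140, apex=12.078, x_land=32.663, impact vy=-15.386
  bounce: vy ← 0.63·15.386 = 9.693
Arc 3: start y=0.000, vy=9.693 → t=1.978, apex=4.794, x_land=41.150, impact vy=-9.693
  bounce: vy ← 0.63·9.693 = 6.107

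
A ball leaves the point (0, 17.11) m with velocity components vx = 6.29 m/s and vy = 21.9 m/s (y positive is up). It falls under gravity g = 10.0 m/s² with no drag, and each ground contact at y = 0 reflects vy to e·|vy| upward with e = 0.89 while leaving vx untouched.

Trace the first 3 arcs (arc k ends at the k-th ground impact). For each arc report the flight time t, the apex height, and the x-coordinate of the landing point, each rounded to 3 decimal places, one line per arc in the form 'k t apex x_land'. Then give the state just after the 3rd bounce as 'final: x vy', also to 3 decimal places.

Arc 1: start y=17.110, vy=21.900 → t=5.057, apex=41.090, x_land=31.807, impact vy=-28.667
  bounce: vy ← 0.89·28.667 = 25.514
Arc 2: start y=0.000, vy=25.514 → t=5.103, apex=32.548, x_land=63.903, impact vy=-25.514
  bounce: vy ← 0.89·25.514 = 22.707
Arc 3: start y=0.000, vy=22.707 → t=4.541, apex=25.781, x_land=92.469, impact vy=-22.707
  bounce: vy ← 0.89·22.707 = 20.210

1 5.057 41.090 31.807
2 5.103 32.548 63.903
3 4.541 25.781 92.469
final: 92.469 20.210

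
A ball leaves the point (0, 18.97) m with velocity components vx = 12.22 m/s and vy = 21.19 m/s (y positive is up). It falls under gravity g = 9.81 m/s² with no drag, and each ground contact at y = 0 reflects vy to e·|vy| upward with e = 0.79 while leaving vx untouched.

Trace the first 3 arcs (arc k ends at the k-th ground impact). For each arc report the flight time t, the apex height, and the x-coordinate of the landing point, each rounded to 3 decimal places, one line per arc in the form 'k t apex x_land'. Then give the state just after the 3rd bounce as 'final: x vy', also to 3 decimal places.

Arc 1: start y=18.970, vy=21.190 → t=5.081, apex=41.856, x_land=62.092, impact vy=-28.657
  bounce: vy ← 0.79·28.657 = 22.639
Arc 2: start y=0.000, vy=22.639 → t=4.615, apex=26.122, x_land=118.493, impact vy=-22.639
  bounce: vy ← 0.79·22.639 = 17.885
Arc 3: start y=0.000, vy=17.885 → t=3.646, apex=16.303, x_land=163.050, impact vy=-17.885
  bounce: vy ← 0.79·17.885 = 14.129

1 5.081 41.856 62.092
2 4.615 26.122 118.493
3 3.646 16.303 163.050
final: 163.050 14.129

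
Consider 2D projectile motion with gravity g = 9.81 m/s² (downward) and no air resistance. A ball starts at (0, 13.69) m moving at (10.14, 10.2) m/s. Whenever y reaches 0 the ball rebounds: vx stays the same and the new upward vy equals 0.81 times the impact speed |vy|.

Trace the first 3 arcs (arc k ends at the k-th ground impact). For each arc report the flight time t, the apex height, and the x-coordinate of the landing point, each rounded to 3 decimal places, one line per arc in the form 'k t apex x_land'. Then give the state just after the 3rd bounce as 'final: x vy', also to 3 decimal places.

1 3.008 18.993 30.496
2 3.188 12.461 62.820
3 2.582 8.176 89.003
final: 89.003 10.259

Arc 1: start y=13.690, vy=10.200 → t=3.008, apex=18.993, x_land=30.496, impact vy=-19.304
  bounce: vy ← 0.81·19.304 = 15.636
Arc 2: start y=0.000, vy=15.636 → t=3.188, apex=12.461, x_land=62.820, impact vy=-15.636
  bounce: vy ← 0.81·15.636 = 12.665
Arc 3: start y=0.000, vy=12.665 → t=2.582, apex=8.176, x_land=89.003, impact vy=-12.665
  bounce: vy ← 0.81·12.665 = 10.259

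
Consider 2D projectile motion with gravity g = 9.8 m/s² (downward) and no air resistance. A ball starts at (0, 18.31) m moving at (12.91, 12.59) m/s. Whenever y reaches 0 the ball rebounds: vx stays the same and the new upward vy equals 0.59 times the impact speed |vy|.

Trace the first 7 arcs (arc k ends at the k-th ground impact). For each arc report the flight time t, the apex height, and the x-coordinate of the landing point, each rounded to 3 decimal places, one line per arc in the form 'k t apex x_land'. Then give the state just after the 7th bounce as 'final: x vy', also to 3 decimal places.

Arc 1: start y=18.310, vy=12.590 → t=3.606, apex=26.397, x_land=46.550, impact vy=-22.746
  bounce: vy ← 0.59·22.746 = 13.420
Arc 2: start y=0.000, vy=13.420 → t=2.739, apex=9.189, x_land=81.908, impact vy=-13.420
  bounce: vy ← 0.59·13.420 = 7.918
Arc 3: start y=0.000, vy=7.918 → t=1.616, apex=3.199, x_land=102.769, impact vy=-7.918
  bounce: vy ← 0.59·7.918 = 4.672
Arc 4: start y=0.000, vy=4.672 → t=0.953, apex=1.113, x_land=115.077, impact vy=-4.672
  bounce: vy ← 0.59·4.672 = 2.756
Arc 5: start y=0.000, vy=2.756 → t=0.562, apex=0.388, x_land=122.339, impact vy=-2.756
  bounce: vy ← 0.59·2.756 = 1.626
Arc 6: start y=0.000, vy=1.626 → t=0.332, apex=0.135, x_land=126.624, impact vy=-1.626
  bounce: vy ← 0.59·1.626 = 0.959
Arc 7: start y=0.000, vy=0.959 → t=0.196, apex=0.047, x_land=129.151, impact vy=-0.959
  bounce: vy ← 0.59·0.959 = 0.566

1 3.606 26.397 46.550
2 2.739 9.189 81.908
3 1.616 3.199 102.769
4 0.953 1.113 115.077
5 0.562 0.388 122.339
6 0.332 0.135 126.624
7 0.196 0.047 129.151
final: 129.151 0.566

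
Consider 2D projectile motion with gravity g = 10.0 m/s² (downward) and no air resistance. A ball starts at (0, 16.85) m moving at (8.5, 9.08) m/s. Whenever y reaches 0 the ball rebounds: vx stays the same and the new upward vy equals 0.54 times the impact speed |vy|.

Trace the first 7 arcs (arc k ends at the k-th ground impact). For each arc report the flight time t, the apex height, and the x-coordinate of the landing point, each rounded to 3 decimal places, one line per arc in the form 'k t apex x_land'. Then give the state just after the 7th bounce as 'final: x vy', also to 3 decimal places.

Arc 1: start y=16.850, vy=9.080 → t=2.956, apex=20.972, x_land=25.126, impact vy=-20.480
  bounce: vy ← 0.54·20.480 = 11.059
Arc 2: start y=0.000, vy=11.059 → t=2.212, apex=6.116, x_land=43.927, impact vy=-11.059
  bounce: vy ← 0.54·11.059 = 5.972
Arc 3: start y=0.000, vy=5.972 → t=1.194, apex=1.783, x_land=54.080, impact vy=-5.972
  bounce: vy ← 0.54·5.972 = 3.225
Arc 4: start y=0.000, vy=3.225 → t=0.645, apex=0.520, x_land=59.562, impact vy=-3.225
  bounce: vy ← 0.54·3.225 = 1.741
Arc 5: start y=0.000, vy=1.741 → t=0.348, apex=0.152, x_land=62.523, impact vy=-1.741
  bounce: vy ← 0.54·1.741 = 0.940
Arc 6: start y=0.000, vy=0.940 → t=0.188, apex=0.044, x_land=64.121, impact vy=-0.940
  bounce: vy ← 0.54·0.940 = 0.508
Arc 7: start y=0.000, vy=0.508 → t=0.102, apex=0.013, x_land=64.985, impact vy=-0.508
  bounce: vy ← 0.54·0.508 = 0.274

1 2.956 20.972 25.126
2 2.212 6.116 43.927
3 1.194 1.783 54.080
4 0.645 0.520 59.562
5 0.348 0.152 62.523
6 0.188 0.044 64.121
7 0.102 0.013 64.985
final: 64.985 0.274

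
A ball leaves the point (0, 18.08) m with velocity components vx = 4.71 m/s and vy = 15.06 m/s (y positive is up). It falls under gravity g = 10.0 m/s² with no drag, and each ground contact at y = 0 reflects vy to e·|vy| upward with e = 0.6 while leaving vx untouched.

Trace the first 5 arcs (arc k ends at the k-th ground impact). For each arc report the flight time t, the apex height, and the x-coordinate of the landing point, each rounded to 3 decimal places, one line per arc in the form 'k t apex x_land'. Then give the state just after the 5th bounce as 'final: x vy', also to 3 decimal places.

1 3.932 29.420 18.518
2 2.911 10.591 32.228
3 1.747 3.813 40.454
4 1.048 1.373 45.390
5 0.629 0.494 48.351
final: 48.351 1.886

Arc 1: start y=18.080, vy=15.060 → t=3.932, apex=29.420, x_land=18.518, impact vy=-24.257
  bounce: vy ← 0.6·24.257 = 14.554
Arc 2: start y=0.000, vy=14.554 → t=2.911, apex=10.591, x_land=32.228, impact vy=-14.554
  bounce: vy ← 0.6·14.554 = 8.733
Arc 3: start y=0.000, vy=8.733 → t=1.747, apex=3.813, x_land=40.454, impact vy=-8.733
  bounce: vy ← 0.6·8.733 = 5.240
Arc 4: start y=0.000, vy=5.240 → t=1.048, apex=1.373, x_land=45.390, impact vy=-5.240
  bounce: vy ← 0.6·5.240 = 3.144
Arc 5: start y=0.000, vy=3.144 → t=0.629, apex=0.494, x_land=48.351, impact vy=-3.144
  bounce: vy ← 0.6·3.144 = 1.886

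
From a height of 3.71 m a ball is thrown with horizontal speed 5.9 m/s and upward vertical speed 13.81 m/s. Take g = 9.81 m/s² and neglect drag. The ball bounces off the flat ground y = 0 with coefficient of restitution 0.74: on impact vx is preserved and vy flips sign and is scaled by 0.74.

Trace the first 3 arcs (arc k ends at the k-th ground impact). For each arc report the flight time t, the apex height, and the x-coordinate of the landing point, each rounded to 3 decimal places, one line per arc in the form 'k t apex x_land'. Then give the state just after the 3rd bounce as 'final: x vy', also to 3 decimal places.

1 3.062 13.430 18.069
2 2.449 7.355 32.518
3 1.812 4.027 43.210
final: 43.210 6.578

Arc 1: start y=3.710, vy=13.810 → t=3.062, apex=13.430, x_land=18.069, impact vy=-16.233
  bounce: vy ← 0.74·16.233 = 12.012
Arc 2: start y=0.000, vy=12.012 → t=2.449, apex=7.355, x_land=32.518, impact vy=-12.012
  bounce: vy ← 0.74·12.012 = 8.889
Arc 3: start y=0.000, vy=8.889 → t=1.812, apex=4.027, x_land=43.210, impact vy=-8.889
  bounce: vy ← 0.74·8.889 = 6.578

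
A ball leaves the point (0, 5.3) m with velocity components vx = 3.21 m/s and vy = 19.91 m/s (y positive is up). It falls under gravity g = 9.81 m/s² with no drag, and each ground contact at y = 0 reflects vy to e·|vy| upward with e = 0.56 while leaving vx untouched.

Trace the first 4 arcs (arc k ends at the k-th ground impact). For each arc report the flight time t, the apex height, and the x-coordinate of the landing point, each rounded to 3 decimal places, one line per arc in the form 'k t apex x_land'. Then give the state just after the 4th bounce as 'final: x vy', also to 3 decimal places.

1 4.310 25.504 13.835
2 2.554 7.998 22.033
3 1.430 2.508 26.624
4 0.801 0.787 29.194
final: 29.194 2.200

Arc 1: start y=5.300, vy=19.910 → t=4.310, apex=25.504, x_land=13.835, impact vy=-22.369
  bounce: vy ← 0.56·22.369 = 12.527
Arc 2: start y=0.000, vy=12.527 → t=2.554, apex=7.998, x_land=22.033, impact vy=-12.527
  bounce: vy ← 0.56·12.527 = 7.015
Arc 3: start y=0.000, vy=7.015 → t=1.430, apex=2.508, x_land=26.624, impact vy=-7.015
  bounce: vy ← 0.56·7.015 = 3.928
Arc 4: start y=0.000, vy=3.928 → t=0.801, apex=0.787, x_land=29.194, impact vy=-3.928
  bounce: vy ← 0.56·3.928 = 2.200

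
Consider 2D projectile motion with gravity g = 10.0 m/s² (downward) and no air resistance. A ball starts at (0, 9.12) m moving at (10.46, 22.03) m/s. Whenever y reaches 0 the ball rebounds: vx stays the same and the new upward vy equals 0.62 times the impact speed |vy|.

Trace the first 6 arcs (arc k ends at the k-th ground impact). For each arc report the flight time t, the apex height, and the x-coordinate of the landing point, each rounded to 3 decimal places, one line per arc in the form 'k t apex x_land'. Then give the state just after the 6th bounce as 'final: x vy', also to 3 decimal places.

Arc 1: start y=9.120, vy=22.030 → t=4.787, apex=33.386, x_land=50.072, impact vy=-25.840
  bounce: vy ← 0.62·25.840 = 16.021
Arc 2: start y=0.000, vy=16.021 → t=3.204, apex=12.834, x_land=83.588, impact vy=-16.021
  bounce: vy ← 0.62·16.021 = 9.933
Arc 3: start y=0.000, vy=9.933 → t=1.987, apex=4.933, x_land=104.368, impact vy=-9.933
  bounce: vy ← 0.62·9.933 = 6.158
Arc 4: start y=0.000, vy=6.158 → t=1.232, apex=1.896, x_land=117.252, impact vy=-6.158
  bounce: vy ← 0.62·6.158 = 3.818
Arc 5: start y=0.000, vy=3.818 → t=0.764, apex=0.729, x_land=125.239, impact vy=-3.818
  bounce: vy ← 0.62·3.818 = 2.367
Arc 6: start y=0.000, vy=2.367 → t=0.473, apex=0.280, x_land=130.192, impact vy=-2.367
  bounce: vy ← 0.62·2.367 = 1.468

1 4.787 33.386 50.072
2 3.204 12.834 83.588
3 1.987 4.933 104.368
4 1.232 1.896 117.252
5 0.764 0.729 125.239
6 0.473 0.280 130.192
final: 130.192 1.468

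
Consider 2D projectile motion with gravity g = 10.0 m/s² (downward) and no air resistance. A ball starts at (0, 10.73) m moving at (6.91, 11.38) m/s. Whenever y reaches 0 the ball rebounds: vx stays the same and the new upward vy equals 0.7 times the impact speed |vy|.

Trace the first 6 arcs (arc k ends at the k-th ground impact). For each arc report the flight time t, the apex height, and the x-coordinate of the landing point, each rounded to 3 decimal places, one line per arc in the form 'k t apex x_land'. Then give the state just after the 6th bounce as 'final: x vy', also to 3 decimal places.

1 2.993 17.205 20.682
2 2.597 8.431 38.627
3 1.818 4.131 51.189
4 1.273 2.024 59.982
5 0.891 0.992 66.137
6 0.624 0.486 70.446
final: 70.446 2.182

Arc 1: start y=10.730, vy=11.380 → t=2.993, apex=17.205, x_land=20.682, impact vy=-18.550
  bounce: vy ← 0.7·18.550 = 12.985
Arc 2: start y=0.000, vy=12.985 → t=2.597, apex=8.431, x_land=38.627, impact vy=-12.985
  bounce: vy ← 0.7·12.985 = 9.090
Arc 3: start y=0.000, vy=9.090 → t=1.818, apex=4.131, x_land=51.189, impact vy=-9.090
  bounce: vy ← 0.7·9.090 = 6.363
Arc 4: start y=0.000, vy=6.363 → t=1.273, apex=2.024, x_land=59.982, impact vy=-6.363
  bounce: vy ← 0.7·6.363 = 4.454
Arc 5: start y=0.000, vy=4.454 → t=0.891, apex=0.992, x_land=66.137, impact vy=-4.454
  bounce: vy ← 0.7·4.454 = 3.118
Arc 6: start y=0.000, vy=3.118 → t=0.624, apex=0.486, x_land=70.446, impact vy=-3.118
  bounce: vy ← 0.7·3.118 = 2.182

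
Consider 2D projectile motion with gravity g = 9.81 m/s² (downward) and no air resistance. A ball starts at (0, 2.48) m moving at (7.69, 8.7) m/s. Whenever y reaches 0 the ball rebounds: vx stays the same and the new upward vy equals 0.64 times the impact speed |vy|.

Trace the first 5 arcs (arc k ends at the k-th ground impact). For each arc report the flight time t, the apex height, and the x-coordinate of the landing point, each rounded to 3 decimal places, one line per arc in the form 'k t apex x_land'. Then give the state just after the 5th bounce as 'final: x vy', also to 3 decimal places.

Arc 1: start y=2.480, vy=8.700 → t=2.024, apex=6.338, x_land=15.561, impact vy=-11.151
  bounce: vy ← 0.64·11.151 = 7.137
Arc 2: start y=0.000, vy=7.137 → t=1.455, apex=2.596, x_land=26.750, impact vy=-7.137
  bounce: vy ← 0.64·7.137 = 4.568
Arc 3: start y=0.000, vy=4.568 → t=0.931, apex=1.063, x_land=33.911, impact vy=-4.568
  bounce: vy ← 0.64·4.568 = 2.923
Arc 4: start y=0.000, vy=2.923 → t=0.596, apex=0.436, x_land=38.494, impact vy=-2.923
  bounce: vy ← 0.64·2.923 = 1.871
Arc 5: start y=0.000, vy=1.871 → t=0.381, apex=0.178, x_land=41.427, impact vy=-1.871
  bounce: vy ← 0.64·1.871 = 1.197

1 2.024 6.338 15.561
2 1.455 2.596 26.750
3 0.931 1.063 33.911
4 0.596 0.436 38.494
5 0.381 0.178 41.427
final: 41.427 1.197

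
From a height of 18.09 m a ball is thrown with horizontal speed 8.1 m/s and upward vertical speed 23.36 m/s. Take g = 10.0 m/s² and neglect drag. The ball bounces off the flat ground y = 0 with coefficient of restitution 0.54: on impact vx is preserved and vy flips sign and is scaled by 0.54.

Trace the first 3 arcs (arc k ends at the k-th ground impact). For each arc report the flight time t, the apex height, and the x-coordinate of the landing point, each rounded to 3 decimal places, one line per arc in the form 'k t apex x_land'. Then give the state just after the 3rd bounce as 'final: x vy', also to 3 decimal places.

Arc 1: start y=18.090, vy=23.360 → t=5.348, apex=45.374, x_land=43.323, impact vy=-30.125
  bounce: vy ← 0.54·30.125 = 16.267
Arc 2: start y=0.000, vy=16.267 → t=3.253, apex=13.231, x_land=69.675, impact vy=-16.267
  bounce: vy ← 0.54·16.267 = 8.784
Arc 3: start y=0.000, vy=8.784 → t=1.757, apex=3.858, x_land=83.906, impact vy=-8.784
  bounce: vy ← 0.54·8.784 = 4.744

1 5.348 45.374 43.323
2 3.253 13.231 69.675
3 1.757 3.858 83.906
final: 83.906 4.744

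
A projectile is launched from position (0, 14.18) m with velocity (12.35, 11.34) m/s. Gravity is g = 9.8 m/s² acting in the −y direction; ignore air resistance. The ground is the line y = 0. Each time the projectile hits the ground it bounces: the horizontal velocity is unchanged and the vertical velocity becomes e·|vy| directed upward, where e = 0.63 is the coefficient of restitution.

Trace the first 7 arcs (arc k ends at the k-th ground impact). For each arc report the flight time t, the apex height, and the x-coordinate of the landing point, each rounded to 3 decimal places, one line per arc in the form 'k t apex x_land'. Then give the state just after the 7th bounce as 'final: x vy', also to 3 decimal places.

1 3.215 20.741 39.699
2 2.592 8.232 71.715
3 1.633 3.267 91.884
4 1.029 1.297 104.591
5 0.648 0.515 112.596
6 0.408 0.204 117.639
7 0.257 0.081 120.817
final: 120.817 0.794

Arc 1: start y=14.180, vy=11.340 → t=3.215, apex=20.741, x_land=39.699, impact vy=-20.162
  bounce: vy ← 0.63·20.162 = 12.702
Arc 2: start y=0.000, vy=12.702 → t=2.592, apex=8.232, x_land=71.715, impact vy=-12.702
  bounce: vy ← 0.63·12.702 = 8.002
Arc 3: start y=0.000, vy=8.002 → t=1.633, apex=3.267, x_land=91.884, impact vy=-8.002
  bounce: vy ← 0.63·8.002 = 5.042
Arc 4: start y=0.000, vy=5.042 → t=1.029, apex=1.297, x_land=104.591, impact vy=-5.042
  bounce: vy ← 0.63·5.042 = 3.176
Arc 5: start y=0.000, vy=3.176 → t=0.648, apex=0.515, x_land=112.596, impact vy=-3.176
  bounce: vy ← 0.63·3.176 = 2.001
Arc 6: start y=0.000, vy=2.001 → t=0.408, apex=0.204, x_land=117.639, impact vy=-2.001
  bounce: vy ← 0.63·2.001 = 1.261
Arc 7: start y=0.000, vy=1.261 → t=0.257, apex=0.081, x_land=120.817, impact vy=-1.261
  bounce: vy ← 0.63·1.261 = 0.794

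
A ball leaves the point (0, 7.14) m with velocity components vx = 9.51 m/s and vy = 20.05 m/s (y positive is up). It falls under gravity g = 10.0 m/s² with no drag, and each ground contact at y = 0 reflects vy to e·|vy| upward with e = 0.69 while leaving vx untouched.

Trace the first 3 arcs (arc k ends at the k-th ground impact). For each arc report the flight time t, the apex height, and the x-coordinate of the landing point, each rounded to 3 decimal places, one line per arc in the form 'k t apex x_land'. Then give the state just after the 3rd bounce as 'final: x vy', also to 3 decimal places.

1 4.339 27.240 41.265
2 3.221 12.969 71.897
3 2.223 6.175 93.033
final: 93.033 7.668

Arc 1: start y=7.140, vy=20.050 → t=4.339, apex=27.240, x_land=41.265, impact vy=-23.341
  bounce: vy ← 0.69·23.341 = 16.105
Arc 2: start y=0.000, vy=16.105 → t=3.221, apex=12.969, x_land=71.897, impact vy=-16.105
  bounce: vy ← 0.69·16.105 = 11.113
Arc 3: start y=0.000, vy=11.113 → t=2.223, apex=6.175, x_land=93.033, impact vy=-11.113
  bounce: vy ← 0.69·11.113 = 7.668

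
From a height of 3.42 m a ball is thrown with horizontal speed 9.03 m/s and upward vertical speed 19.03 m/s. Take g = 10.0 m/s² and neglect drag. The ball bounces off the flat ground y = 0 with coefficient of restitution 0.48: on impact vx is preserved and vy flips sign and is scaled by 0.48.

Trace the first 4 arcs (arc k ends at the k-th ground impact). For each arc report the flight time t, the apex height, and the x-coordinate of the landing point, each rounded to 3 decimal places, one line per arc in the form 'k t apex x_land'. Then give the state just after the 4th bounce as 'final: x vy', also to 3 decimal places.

1 3.978 21.527 35.921
2 1.992 4.960 53.908
3 0.956 1.143 62.542
4 0.459 0.263 66.686
final: 66.686 1.101

Arc 1: start y=3.420, vy=19.030 → t=3.978, apex=21.527, x_land=35.921, impact vy=-20.749
  bounce: vy ← 0.48·20.749 = 9.960
Arc 2: start y=0.000, vy=9.960 → t=1.992, apex=4.960, x_land=53.908, impact vy=-9.960
  bounce: vy ← 0.48·9.960 = 4.781
Arc 3: start y=0.000, vy=4.781 → t=0.956, apex=1.143, x_land=62.542, impact vy=-4.781
  bounce: vy ← 0.48·4.781 = 2.295
Arc 4: start y=0.000, vy=2.295 → t=0.459, apex=0.263, x_land=66.686, impact vy=-2.295
  bounce: vy ← 0.48·2.295 = 1.101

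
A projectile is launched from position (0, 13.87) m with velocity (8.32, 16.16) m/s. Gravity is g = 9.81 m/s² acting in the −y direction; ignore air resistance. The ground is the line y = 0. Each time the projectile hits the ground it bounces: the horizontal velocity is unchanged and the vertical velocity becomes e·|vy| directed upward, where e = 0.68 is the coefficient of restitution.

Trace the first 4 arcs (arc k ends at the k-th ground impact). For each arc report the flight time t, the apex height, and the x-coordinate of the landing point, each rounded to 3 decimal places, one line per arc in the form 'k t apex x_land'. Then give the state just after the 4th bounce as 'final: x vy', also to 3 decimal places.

Arc 1: start y=13.870, vy=16.160 → t=4.001, apex=27.180, x_land=33.291, impact vy=-23.093
  bounce: vy ← 0.68·23.093 = 15.703
Arc 2: start y=0.000, vy=15.703 → t=3.201, apex=12.568, x_land=59.927, impact vy=-15.703
  bounce: vy ← 0.68·15.703 = 10.678
Arc 3: start y=0.000, vy=10.678 → t=2.177, apex=5.811, x_land=78.039, impact vy=-10.678
  bounce: vy ← 0.68·10.678 = 7.261
Arc 4: start y=0.000, vy=7.261 → t=1.480, apex=2.687, x_land=90.356, impact vy=-7.261
  bounce: vy ← 0.68·7.261 = 4.938

1 4.001 27.180 33.291
2 3.201 12.568 59.927
3 2.177 5.811 78.039
4 1.480 2.687 90.356
final: 90.356 4.938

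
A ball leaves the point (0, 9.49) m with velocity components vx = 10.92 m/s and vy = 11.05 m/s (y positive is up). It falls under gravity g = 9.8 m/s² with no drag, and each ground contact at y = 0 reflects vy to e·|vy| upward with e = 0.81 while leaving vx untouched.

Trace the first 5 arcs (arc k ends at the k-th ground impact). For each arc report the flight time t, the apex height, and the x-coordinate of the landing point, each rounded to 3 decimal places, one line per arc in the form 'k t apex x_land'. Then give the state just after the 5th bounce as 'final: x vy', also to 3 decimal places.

1 2.919 15.720 31.872
2 2.902 10.314 63.557
3 2.350 6.767 89.223
4 1.904 4.440 110.012
5 1.542 2.913 126.851
final: 126.851 6.120

Arc 1: start y=9.490, vy=11.050 → t=2.919, apex=15.720, x_land=31.872, impact vy=-17.553
  bounce: vy ← 0.81·17.553 = 14.218
Arc 2: start y=0.000, vy=14.218 → t=2.902, apex=10.314, x_land=63.557, impact vy=-14.218
  bounce: vy ← 0.81·14.218 = 11.516
Arc 3: start y=0.000, vy=11.516 → t=2.350, apex=6.767, x_land=89.223, impact vy=-11.516
  bounce: vy ← 0.81·11.516 = 9.328
Arc 4: start y=0.000, vy=9.328 → t=1.904, apex=4.440, x_land=110.012, impact vy=-9.328
  bounce: vy ← 0.81·9.328 = 7.556
Arc 5: start y=0.000, vy=7.556 → t=1.542, apex=2.913, x_land=126.851, impact vy=-7.556
  bounce: vy ← 0.81·7.556 = 6.120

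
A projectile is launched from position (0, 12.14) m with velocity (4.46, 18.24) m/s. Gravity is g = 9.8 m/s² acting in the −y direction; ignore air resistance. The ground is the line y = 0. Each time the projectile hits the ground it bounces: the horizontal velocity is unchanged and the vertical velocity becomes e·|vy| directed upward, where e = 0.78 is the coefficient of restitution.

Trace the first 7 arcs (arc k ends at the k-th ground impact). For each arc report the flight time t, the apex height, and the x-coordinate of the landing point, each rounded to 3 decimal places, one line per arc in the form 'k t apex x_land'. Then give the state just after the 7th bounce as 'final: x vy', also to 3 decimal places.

Arc 1: start y=12.140, vy=18.240 → t=4.299, apex=29.114, x_land=19.173, impact vy=-23.888
  bounce: vy ← 0.78·23.888 = 18.633
Arc 2: start y=0.000, vy=18.633 → t=3.803, apex=17.713, x_land=36.132, impact vy=-18.633
  bounce: vy ← 0.78·18.633 = 14.534
Arc 3: start y=0.000, vy=14.534 → t=2.966, apex=10.777, x_land=49.361, impact vy=-14.534
  bounce: vy ← 0.78·14.534 = 11.336
Arc 4: start y=0.000, vy=11.336 → t=2.313, apex=6.557, x_land=59.679, impact vy=-11.336
  bounce: vy ← 0.78·11.336 = 8.842
Arc 5: start y=0.000, vy=8.842 → t=1.805, apex=3.989, x_land=67.727, impact vy=-8.842
  bounce: vy ← 0.78·8.842 = 6.897
Arc 6: start y=0.000, vy=6.897 → t=1.408, apex=2.427, x_land=74.005, impact vy=-6.897
  bounce: vy ← 0.78·6.897 = 5.380
Arc 7: start y=0.000, vy=5.380 → t=1.098, apex=1.477, x_land=78.901, impact vy=-5.380
  bounce: vy ← 0.78·5.380 = 4.196

1 4.299 29.114 19.173
2 3.803 17.713 36.132
3 2.966 10.777 49.361
4 2.313 6.557 59.679
5 1.805 3.989 67.727
6 1.408 2.427 74.005
7 1.098 1.477 78.901
final: 78.901 4.196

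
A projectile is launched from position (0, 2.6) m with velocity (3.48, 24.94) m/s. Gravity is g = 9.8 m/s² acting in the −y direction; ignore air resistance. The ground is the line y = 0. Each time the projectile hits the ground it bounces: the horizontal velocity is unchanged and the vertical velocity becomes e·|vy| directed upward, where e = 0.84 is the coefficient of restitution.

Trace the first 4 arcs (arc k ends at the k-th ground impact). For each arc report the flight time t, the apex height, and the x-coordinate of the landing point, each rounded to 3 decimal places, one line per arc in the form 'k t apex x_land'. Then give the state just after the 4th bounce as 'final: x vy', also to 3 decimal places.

Arc 1: start y=2.600, vy=24.940 → t=5.192, apex=34.335, x_land=18.068, impact vy=-25.942
  bounce: vy ← 0.84·25.942 = 21.791
Arc 2: start y=0.000, vy=21.791 → t=4.447, apex=24.227, x_land=33.544, impact vy=-21.791
  bounce: vy ← 0.84·21.791 = 18.304
Arc 3: start y=0.000, vy=18.304 → t=3.736, apex=17.094, x_land=46.544, impact vy=-18.304
  bounce: vy ← 0.84·18.304 = 15.376
Arc 4: start y=0.000, vy=15.376 → t=3.138, apex=12.062, x_land=57.464, impact vy=-15.376
  bounce: vy ← 0.84·15.376 = 12.916

1 5.192 34.335 18.068
2 4.447 24.227 33.544
3 3.736 17.094 46.544
4 3.138 12.062 57.464
final: 57.464 12.916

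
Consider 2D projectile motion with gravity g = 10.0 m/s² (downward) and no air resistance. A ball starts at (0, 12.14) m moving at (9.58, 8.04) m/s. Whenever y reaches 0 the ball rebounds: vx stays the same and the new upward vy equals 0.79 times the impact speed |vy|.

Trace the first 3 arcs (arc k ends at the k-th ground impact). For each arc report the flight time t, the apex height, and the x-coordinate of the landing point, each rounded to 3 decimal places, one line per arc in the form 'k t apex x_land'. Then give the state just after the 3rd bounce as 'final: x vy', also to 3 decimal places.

Arc 1: start y=12.140, vy=8.040 → t=2.557, apex=15.372, x_land=24.500, impact vy=-17.534
  bounce: vy ← 0.79·17.534 = 13.852
Arc 2: start y=0.000, vy=13.852 → t=2.770, apex=9.594, x_land=51.040, impact vy=-13.852
  bounce: vy ← 0.79·13.852 = 10.943
Arc 3: start y=0.000, vy=10.943 → t=2.189, apex=5.987, x_land=72.007, impact vy=-10.943
  bounce: vy ← 0.79·10.943 = 8.645

1 2.557 15.372 24.500
2 2.770 9.594 51.040
3 2.189 5.987 72.007
final: 72.007 8.645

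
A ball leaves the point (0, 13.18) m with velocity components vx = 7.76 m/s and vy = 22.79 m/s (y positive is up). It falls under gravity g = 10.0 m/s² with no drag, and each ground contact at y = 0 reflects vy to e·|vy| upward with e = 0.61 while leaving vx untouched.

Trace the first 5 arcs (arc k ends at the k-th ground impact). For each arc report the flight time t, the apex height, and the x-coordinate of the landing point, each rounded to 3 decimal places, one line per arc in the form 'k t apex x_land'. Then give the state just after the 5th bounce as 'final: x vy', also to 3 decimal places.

Arc 1: start y=13.180, vy=22.790 → t=5.077, apex=39.149, x_land=39.399, impact vy=-27.982
  bounce: vy ← 0.61·27.982 = 17.069
Arc 2: start y=0.000, vy=17.069 → t=3.414, apex=14.567, x_land=65.890, impact vy=-17.069
  bounce: vy ← 0.61·17.069 = 10.412
Arc 3: start y=0.000, vy=10.412 → t=2.082, apex=5.421, x_land=82.049, impact vy=-10.412
  bounce: vy ← 0.61·10.412 = 6.351
Arc 4: start y=0.000, vy=6.351 → t=1.270, apex=2.017, x_land=91.907, impact vy=-6.351
  bounce: vy ← 0.61·6.351 = 3.874
Arc 5: start y=0.000, vy=3.874 → t=0.775, apex=0.751, x_land=97.920, impact vy=-3.874
  bounce: vy ← 0.61·3.874 = 2.363

1 5.077 39.149 39.399
2 3.414 14.567 65.890
3 2.082 5.421 82.049
4 1.270 2.017 91.907
5 0.775 0.751 97.920
final: 97.920 2.363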